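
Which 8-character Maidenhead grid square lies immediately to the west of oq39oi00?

Longitude extended square 0; −1 → -1, wraps to 9, carry into subsquare.
Longitude subsquare o = 14; −1 → 13 = n.
The latitude characters are unchanged.

OQ39ni90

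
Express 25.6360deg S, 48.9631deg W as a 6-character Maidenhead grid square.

Add 180° to longitude and 90° to latitude: 131.0369, 64.3640.
Field: lon ⌊131.0369/20⌋ = 6 → G; lat ⌊64.3640/10⌋ = 6 → G.
Square: lon ⌊11.0369/2⌋ = 5; lat ⌊4.3640/1⌋ = 4.
Subsquare: lon ⌊1.0369/0.0833333⌋ = 12 → m; lat ⌊0.3640/0.0416667⌋ = 8 → i.

GG54mi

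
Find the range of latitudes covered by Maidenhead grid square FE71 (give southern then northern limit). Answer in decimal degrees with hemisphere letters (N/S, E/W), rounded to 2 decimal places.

49.00° S, 48.00° S

Field F=5, E=4: +5·20° lon, +4·10° lat → SW at lon -80°, lat -50°.
Square 7, 1: +7·2° lon, +1·1° lat → SW at lon -66°, lat -49°.
Cell spans 2° lon × 1° lat.
south 49.00° S, north 48.00° S.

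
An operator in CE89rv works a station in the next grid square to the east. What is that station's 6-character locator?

CE89sv

Longitude subsquare r = 17; +1 → 18 = s.
The latitude characters are unchanged.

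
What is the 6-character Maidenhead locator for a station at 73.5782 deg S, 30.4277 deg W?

HB46sk

Shift to the Maidenhead origin (180°W, 90°S): lon 149.5723, lat 16.4218.
Field (20°×10°, letters A–R): lon ⌊149.5723/20⌋ = 7 → H; lat ⌊16.4218/10⌋ = 1 → B.
Square (2°×1°, digits 0–9): lon ⌊9.5723/2⌋ = 4; lat ⌊6.4218/1⌋ = 6.
Subsquare (5′×2.5′, letters a–x): lon ⌊1.5723/0.0833333⌋ = 18 → s; lat ⌊0.4218/0.0416667⌋ = 10 → k.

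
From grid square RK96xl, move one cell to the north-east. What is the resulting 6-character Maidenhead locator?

AK06am

Longitude subsquare x = 23; +1 → 24, wraps to 0 = a, carry into square.
Longitude square 9; +1 → 10, wraps to 0, carry into field.
Longitude field R = 17; +1 → 18, wraps to 0 = A, wrapping around the antimeridian.
Latitude subsquare l = 11; +1 → 12 = m.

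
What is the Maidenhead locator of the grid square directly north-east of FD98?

Longitude square 9; +1 → 10, wraps to 0, carry into field.
Longitude field F = 5; +1 → 6 = G.
Latitude square 8; +1 → 9.

GD09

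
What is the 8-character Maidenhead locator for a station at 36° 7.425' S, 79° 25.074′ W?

FF03gv90

Shift to the Maidenhead origin (180°W, 90°S): lon 100.58210, lat 53.87625.
Field (20°×10°, letters A–R): lon ⌊100.58210/20⌋ = 5 → F; lat ⌊53.87625/10⌋ = 5 → F.
Square (2°×1°, digits 0–9): lon ⌊0.58210/2⌋ = 0; lat ⌊3.87625/1⌋ = 3.
Subsquare (5′×2.5′, letters a–x): lon ⌊0.58210/0.0833333⌋ = 6 → g; lat ⌊0.87625/0.0416667⌋ = 21 → v.
Extended square (30″×15″, digits 0–9): lon ⌊0.08210/0.00833333⌋ = 9; lat ⌊0.00125/0.00416667⌋ = 0.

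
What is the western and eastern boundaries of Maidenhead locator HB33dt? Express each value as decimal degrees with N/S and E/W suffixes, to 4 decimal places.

Field H=7, B=1: +7·20° lon, +1·10° lat → SW at lon -40°, lat -80°.
Square 3, 3: +3·2° lon, +3·1° lat → SW at lon -34°, lat -77°.
Subsquare d=3, t=19: +3·0.0833333° lon, +19·0.0416667° lat → SW at lon -33.75°, lat -76.2083°.
Cell spans 0.0833333° lon × 0.0416667° lat.
west 33.7500° W, east 33.6667° W.

33.7500° W, 33.6667° W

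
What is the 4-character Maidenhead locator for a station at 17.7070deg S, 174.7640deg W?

AH22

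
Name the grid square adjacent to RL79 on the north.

Latitude square 9; +1 → 10, wraps to 0, carry into field.
Latitude field L = 11; +1 → 12 = M.
The longitude characters are unchanged.

RM70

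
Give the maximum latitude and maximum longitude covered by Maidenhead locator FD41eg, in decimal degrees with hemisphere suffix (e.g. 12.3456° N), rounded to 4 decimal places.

Field F=5, D=3: +5·20° lon, +3·10° lat → SW at lon -80°, lat -60°.
Square 4, 1: +4·2° lon, +1·1° lat → SW at lon -72°, lat -59°.
Subsquare e=4, g=6: +4·0.0833333° lon, +6·0.0416667° lat → SW at lon -71.6667°, lat -58.75°.
Cell spans 0.0833333° lon × 0.0416667° lat. NE corner is SW corner plus one full cell.
latitude 58.7083° S, longitude 71.5833° W.

58.7083° S, 71.5833° W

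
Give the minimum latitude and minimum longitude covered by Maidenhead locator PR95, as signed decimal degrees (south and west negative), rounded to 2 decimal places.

85.00, 138.00

Field P=15, R=17: +15·20° lon, +17·10° lat → SW at lon 120°, lat 80°.
Square 9, 5: +9·2° lon, +5·1° lat → SW at lon 138°, lat 85°.
latitude 85.00, longitude 138.00.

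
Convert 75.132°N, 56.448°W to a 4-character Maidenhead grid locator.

Shift to the Maidenhead origin (180°W, 90°S): lon 123.55, lat 165.13.
Field: lon ⌊123.55/20⌋ = 6 → G; lat ⌊165.13/10⌋ = 16 → Q.
Square: lon ⌊3.55/2⌋ = 1; lat ⌊5.13/1⌋ = 5.

GQ15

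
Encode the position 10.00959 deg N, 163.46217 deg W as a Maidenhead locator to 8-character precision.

AK80ga42

Add 180° to longitude and 90° to latitude: 16.53783, 100.00959.
Field (20°×10°, letters A–R): 16.53783/20 → 0 → A, 100.00959/10 → 10 → K; chars AK.
Square (2°×1°, digits 0–9): 16.53783/2 → 8, 0.00959/1 → 0; chars 80.
Subsquare (5′×2.5′, letters a–x): 0.53783/0.0833333 → 6 → g, 0.00959/0.0416667 → 0 → a; chars ga.
Extended square (30″×15″, digits 0–9): 0.03783/0.00833333 → 4, 0.00959/0.00416667 → 2; chars 42.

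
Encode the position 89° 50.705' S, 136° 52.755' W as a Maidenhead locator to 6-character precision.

Offset from 180°W / 90°S: lon 43.1207°, lat 0.1549°.
Field: lon ⌊43.1207/20⌋ = 2 → C; lat ⌊0.1549/10⌋ = 0 → A.
Square: lon ⌊3.1207/2⌋ = 1; lat ⌊0.1549/1⌋ = 0.
Subsquare: lon ⌊1.1207/0.0833333⌋ = 13 → n; lat ⌊0.1549/0.0416667⌋ = 3 → d.

CA10nd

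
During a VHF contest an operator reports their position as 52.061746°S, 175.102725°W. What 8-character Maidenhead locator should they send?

AD27kw75

Shift to the Maidenhead origin (180°W, 90°S): lon 4.89728, lat 37.93825.
Field (20°×10°, letters A–R): lon ⌊4.89728/20⌋ = 0 → A; lat ⌊37.93825/10⌋ = 3 → D.
Square (2°×1°, digits 0–9): lon ⌊4.89728/2⌋ = 2; lat ⌊7.93825/1⌋ = 7.
Subsquare (5′×2.5′, letters a–x): lon ⌊0.89728/0.0833333⌋ = 10 → k; lat ⌊0.93825/0.0416667⌋ = 22 → w.
Extended square (30″×15″, digits 0–9): lon ⌊0.06394/0.00833333⌋ = 7; lat ⌊0.02159/0.00416667⌋ = 5.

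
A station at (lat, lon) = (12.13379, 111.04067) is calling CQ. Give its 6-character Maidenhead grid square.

OK52md

Shift to the Maidenhead origin (180°W, 90°S): lon 291.0407, lat 102.1338.
Field (20°×10°, letters A–R): 291.0407/20 → 14 → O, 102.1338/10 → 10 → K; chars OK.
Square (2°×1°, digits 0–9): 11.0407/2 → 5, 2.1338/1 → 2; chars 52.
Subsquare (5′×2.5′, letters a–x): 1.0407/0.0833333 → 12 → m, 0.1338/0.0416667 → 3 → d; chars md.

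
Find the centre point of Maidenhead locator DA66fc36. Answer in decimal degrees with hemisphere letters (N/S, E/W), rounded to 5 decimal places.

Field D=3, A=0: +3·20° lon, +0·10° lat → SW at lon -120°, lat -90°.
Square 6, 6: +6·2° lon, +6·1° lat → SW at lon -108°, lat -84°.
Subsquare f=5, c=2: +5·0.0833333° lon, +2·0.0416667° lat → SW at lon -107.583°, lat -83.9167°.
Extended square 3, 6: +3·0.00833333° lon, +6·0.00416667° lat → SW at lon -107.558°, lat -83.8917°.
Cell spans 0.00833333° lon × 0.00416667° lat. Centre is SW corner plus half of each.
latitude 83.88958° S, longitude 107.55417° W.

83.88958° S, 107.55417° W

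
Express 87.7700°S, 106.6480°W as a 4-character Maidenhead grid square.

DA62

Offset from 180°W / 90°S: lon 73.35°, lat 2.23°.
Field (20°×10°, letters A–R): 73.35/20 → 3 → D, 2.23/10 → 0 → A; chars DA.
Square (2°×1°, digits 0–9): 13.35/2 → 6, 2.23/1 → 2; chars 62.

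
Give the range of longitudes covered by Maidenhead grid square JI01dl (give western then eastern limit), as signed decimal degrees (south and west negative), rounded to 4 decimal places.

Field J=9, I=8: +9·20° lon, +8·10° lat → SW at lon 0°, lat -10°.
Square 0, 1: +0·2° lon, +1·1° lat → SW at lon 0°, lat -9°.
Subsquare d=3, l=11: +3·0.0833333° lon, +11·0.0416667° lat → SW at lon 0.25°, lat -8.54167°.
Cell spans 0.0833333° lon × 0.0416667° lat.
west 0.2500, east 0.3333.

0.2500, 0.3333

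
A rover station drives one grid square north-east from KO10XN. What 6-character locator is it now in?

Longitude subsquare x = 23; +1 → 24, wraps to 0 = a, carry into square.
Longitude square 1; +1 → 2.
Latitude subsquare n = 13; +1 → 14 = o.

KO20ao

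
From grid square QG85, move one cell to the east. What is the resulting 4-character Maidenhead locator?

QG95

Longitude square 8; +1 → 9.
The latitude characters are unchanged.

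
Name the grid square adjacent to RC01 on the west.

QC91

Longitude square 0; −1 → -1, wraps to 9, carry into field.
Longitude field R = 17; −1 → 16 = Q.
The latitude characters are unchanged.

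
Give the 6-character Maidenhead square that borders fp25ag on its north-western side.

Longitude subsquare a = 0; −1 → -1, wraps to 23 = x, carry into square.
Longitude square 2; −1 → 1.
Latitude subsquare g = 6; +1 → 7 = h.

FP15xh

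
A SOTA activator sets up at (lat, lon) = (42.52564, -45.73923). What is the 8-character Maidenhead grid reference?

GN72dm16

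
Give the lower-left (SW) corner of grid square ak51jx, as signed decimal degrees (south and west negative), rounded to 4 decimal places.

Field A=0, K=10: +0·20° lon, +10·10° lat → SW at lon -180°, lat 10°.
Square 5, 1: +5·2° lon, +1·1° lat → SW at lon -170°, lat 11°.
Subsquare j=9, x=23: +9·0.0833333° lon, +23·0.0416667° lat → SW at lon -169.25°, lat 11.9583°.
latitude 11.9583, longitude -169.2500.

11.9583, -169.2500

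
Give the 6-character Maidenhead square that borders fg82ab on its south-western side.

FG72xa

Longitude subsquare a = 0; −1 → -1, wraps to 23 = x, carry into square.
Longitude square 8; −1 → 7.
Latitude subsquare b = 1; −1 → 0 = a.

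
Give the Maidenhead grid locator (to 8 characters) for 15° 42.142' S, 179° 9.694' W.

AH04kh01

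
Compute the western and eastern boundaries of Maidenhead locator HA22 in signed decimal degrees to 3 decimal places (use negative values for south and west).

Field H=7, A=0: +7·20° lon, +0·10° lat → SW at lon -40°, lat -90°.
Square 2, 2: +2·2° lon, +2·1° lat → SW at lon -36°, lat -88°.
Cell spans 2° lon × 1° lat.
west -36.000, east -34.000.

-36.000, -34.000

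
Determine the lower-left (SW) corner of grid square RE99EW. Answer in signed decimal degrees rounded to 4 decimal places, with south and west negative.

-40.0833, 178.3333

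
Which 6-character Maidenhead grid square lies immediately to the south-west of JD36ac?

Longitude subsquare a = 0; −1 → -1, wraps to 23 = x, carry into square.
Longitude square 3; −1 → 2.
Latitude subsquare c = 2; −1 → 1 = b.

JD26xb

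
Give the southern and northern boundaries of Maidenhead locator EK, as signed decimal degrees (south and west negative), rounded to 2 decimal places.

Field E=4, K=10: +4·20° lon, +10·10° lat → SW at lon -100°, lat 10°.
Cell spans 20° lon × 10° lat.
south 10.00, north 20.00.

10.00, 20.00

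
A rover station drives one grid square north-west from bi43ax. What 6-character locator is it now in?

BI34xa

Longitude subsquare a = 0; −1 → -1, wraps to 23 = x, carry into square.
Longitude square 4; −1 → 3.
Latitude subsquare x = 23; +1 → 24, wraps to 0 = a, carry into square.
Latitude square 3; +1 → 4.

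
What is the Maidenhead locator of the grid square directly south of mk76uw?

MK76uv

Latitude subsquare w = 22; −1 → 21 = v.
The longitude characters are unchanged.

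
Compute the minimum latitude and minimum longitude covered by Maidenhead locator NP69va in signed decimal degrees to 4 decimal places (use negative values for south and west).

Field N=13, P=15: +13·20° lon, +15·10° lat → SW at lon 80°, lat 60°.
Square 6, 9: +6·2° lon, +9·1° lat → SW at lon 92°, lat 69°.
Subsquare v=21, a=0: +21·0.0833333° lon, +0·0.0416667° lat → SW at lon 93.75°, lat 69°.
latitude 69.0000, longitude 93.7500.

69.0000, 93.7500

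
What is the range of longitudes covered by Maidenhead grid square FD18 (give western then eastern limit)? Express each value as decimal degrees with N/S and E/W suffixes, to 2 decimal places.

78.00° W, 76.00° W

Field F=5, D=3: +5·20° lon, +3·10° lat → SW at lon -80°, lat -60°.
Square 1, 8: +1·2° lon, +8·1° lat → SW at lon -78°, lat -52°.
Cell spans 2° lon × 1° lat.
west 78.00° W, east 76.00° W.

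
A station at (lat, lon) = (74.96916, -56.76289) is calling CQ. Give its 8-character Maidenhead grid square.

GQ14ox82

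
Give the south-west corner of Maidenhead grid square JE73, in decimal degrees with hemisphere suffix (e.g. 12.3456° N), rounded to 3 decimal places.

47.000° S, 14.000° E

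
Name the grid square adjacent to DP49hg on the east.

DP49ig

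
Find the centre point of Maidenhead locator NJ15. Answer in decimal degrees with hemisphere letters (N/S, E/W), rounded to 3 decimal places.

5.500° N, 83.000° E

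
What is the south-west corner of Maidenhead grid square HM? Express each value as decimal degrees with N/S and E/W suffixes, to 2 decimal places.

Field H=7, M=12: +7·20° lon, +12·10° lat → SW at lon -40°, lat 30°.
latitude 30.00° N, longitude 40.00° W.

30.00° N, 40.00° W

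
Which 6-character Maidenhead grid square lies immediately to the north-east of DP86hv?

Longitude subsquare h = 7; +1 → 8 = i.
Latitude subsquare v = 21; +1 → 22 = w.

DP86iw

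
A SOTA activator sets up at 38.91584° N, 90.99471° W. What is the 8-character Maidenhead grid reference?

EM48mv09

Add 180° to longitude and 90° to latitude: 89.00529, 128.91584.
Field: lon ⌊89.00529/20⌋ = 4 → E; lat ⌊128.91584/10⌋ = 12 → M.
Square: lon ⌊9.00529/2⌋ = 4; lat ⌊8.91584/1⌋ = 8.
Subsquare: lon ⌊1.00529/0.0833333⌋ = 12 → m; lat ⌊0.91584/0.0416667⌋ = 21 → v.
Extended square: lon ⌊0.00529/0.00833333⌋ = 0; lat ⌊0.04084/0.00416667⌋ = 9.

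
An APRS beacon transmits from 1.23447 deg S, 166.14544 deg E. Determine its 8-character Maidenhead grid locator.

Shift to the Maidenhead origin (180°W, 90°S): lon 346.14544, lat 88.76553.
Field: lon ⌊346.14544/20⌋ = 17 → R; lat ⌊88.76553/10⌋ = 8 → I.
Square: lon ⌊6.14544/2⌋ = 3; lat ⌊8.76553/1⌋ = 8.
Subsquare: lon ⌊0.14544/0.0833333⌋ = 1 → b; lat ⌊0.76553/0.0416667⌋ = 18 → s.
Extended square: lon ⌊0.06211/0.00833333⌋ = 7; lat ⌊0.01553/0.00416667⌋ = 3.

RI38bs73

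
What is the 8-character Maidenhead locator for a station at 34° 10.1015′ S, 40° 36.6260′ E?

LF05ht39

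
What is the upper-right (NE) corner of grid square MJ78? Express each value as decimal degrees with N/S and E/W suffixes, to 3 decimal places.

9.000° N, 76.000° E

Field M=12, J=9: +12·20° lon, +9·10° lat → SW at lon 60°, lat 0°.
Square 7, 8: +7·2° lon, +8·1° lat → SW at lon 74°, lat 8°.
Cell spans 2° lon × 1° lat. NE corner is SW corner plus one full cell.
latitude 9.000° N, longitude 76.000° E.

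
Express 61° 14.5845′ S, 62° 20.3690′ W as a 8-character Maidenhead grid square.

Shift to the Maidenhead origin (180°W, 90°S): lon 117.66052, lat 28.75693.
Field: 117.66052/20 → 5 → F, 28.75693/10 → 2 → C; chars FC.
Square: 17.66052/2 → 8, 8.75693/1 → 8; chars 88.
Subsquare: 1.66052/0.0833333 → 19 → t, 0.75693/0.0416667 → 18 → s; chars ts.
Extended square: 0.07718/0.00833333 → 9, 0.00693/0.00416667 → 1; chars 91.

FC88ts91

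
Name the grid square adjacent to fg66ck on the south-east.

Longitude subsquare c = 2; +1 → 3 = d.
Latitude subsquare k = 10; −1 → 9 = j.

FG66dj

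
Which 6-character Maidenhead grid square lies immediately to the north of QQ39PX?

Latitude subsquare x = 23; +1 → 24, wraps to 0 = a, carry into square.
Latitude square 9; +1 → 10, wraps to 0, carry into field.
Latitude field Q = 16; +1 → 17 = R.
The longitude characters are unchanged.

QR30pa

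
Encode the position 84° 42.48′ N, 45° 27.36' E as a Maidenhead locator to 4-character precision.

LR24

Add 180° to longitude and 90° to latitude: 225.46, 174.71.
Field: lon ⌊225.46/20⌋ = 11 → L; lat ⌊174.71/10⌋ = 17 → R.
Square: lon ⌊5.46/2⌋ = 2; lat ⌊4.71/1⌋ = 4.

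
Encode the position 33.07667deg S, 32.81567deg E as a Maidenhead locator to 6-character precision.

Offset from 180°W / 90°S: lon 212.8157°, lat 56.9233°.
Field (20°×10°, letters A–R): 212.8157/20 → 10 → K, 56.9233/10 → 5 → F; chars KF.
Square (2°×1°, digits 0–9): 12.8157/2 → 6, 6.9233/1 → 6; chars 66.
Subsquare (5′×2.5′, letters a–x): 0.8157/0.0833333 → 9 → j, 0.9233/0.0416667 → 22 → w; chars jw.

KF66jw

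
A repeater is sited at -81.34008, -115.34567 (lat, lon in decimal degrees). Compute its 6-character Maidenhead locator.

DA28hp

Offset from 180°W / 90°S: lon 64.6543°, lat 8.6599°.
Field: lon ⌊64.6543/20⌋ = 3 → D; lat ⌊8.6599/10⌋ = 0 → A.
Square: lon ⌊4.6543/2⌋ = 2; lat ⌊8.6599/1⌋ = 8.
Subsquare: lon ⌊0.6543/0.0833333⌋ = 7 → h; lat ⌊0.6599/0.0416667⌋ = 15 → p.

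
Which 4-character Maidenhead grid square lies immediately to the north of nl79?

Latitude square 9; +1 → 10, wraps to 0, carry into field.
Latitude field L = 11; +1 → 12 = M.
The longitude characters are unchanged.

NM70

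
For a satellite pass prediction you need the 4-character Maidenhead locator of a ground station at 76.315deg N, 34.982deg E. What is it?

KQ76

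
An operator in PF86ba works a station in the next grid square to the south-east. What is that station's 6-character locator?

PF85cx

Longitude subsquare b = 1; +1 → 2 = c.
Latitude subsquare a = 0; −1 → -1, wraps to 23 = x, carry into square.
Latitude square 6; −1 → 5.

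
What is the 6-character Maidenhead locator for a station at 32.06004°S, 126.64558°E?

PF37hw

Add 180° to longitude and 90° to latitude: 306.6456, 57.9400.
Field: 306.6456/20 → 15 → P, 57.9400/10 → 5 → F; chars PF.
Square: 6.6456/2 → 3, 7.9400/1 → 7; chars 37.
Subsquare: 0.6456/0.0833333 → 7 → h, 0.9400/0.0416667 → 22 → w; chars hw.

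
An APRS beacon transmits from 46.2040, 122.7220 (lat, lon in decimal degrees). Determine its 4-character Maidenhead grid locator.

Shift to the Maidenhead origin (180°W, 90°S): lon 302.72, lat 136.20.
Field (20°×10°, letters A–R): lon ⌊302.72/20⌋ = 15 → P; lat ⌊136.20/10⌋ = 13 → N.
Square (2°×1°, digits 0–9): lon ⌊2.72/2⌋ = 1; lat ⌊6.20/1⌋ = 6.

PN16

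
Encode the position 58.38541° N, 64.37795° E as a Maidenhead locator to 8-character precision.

MO28ej52

Offset from 180°W / 90°S: lon 244.37795°, lat 148.38541°.
Field: lon ⌊244.37795/20⌋ = 12 → M; lat ⌊148.38541/10⌋ = 14 → O.
Square: lon ⌊4.37795/2⌋ = 2; lat ⌊8.38541/1⌋ = 8.
Subsquare: lon ⌊0.37795/0.0833333⌋ = 4 → e; lat ⌊0.38541/0.0416667⌋ = 9 → j.
Extended square: lon ⌊0.04462/0.00833333⌋ = 5; lat ⌊0.01041/0.00416667⌋ = 2.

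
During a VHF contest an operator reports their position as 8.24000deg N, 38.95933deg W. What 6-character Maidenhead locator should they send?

HJ08mf

Offset from 180°W / 90°S: lon 141.0407°, lat 98.2400°.
Field: 141.0407/20 → 7 → H, 98.2400/10 → 9 → J; chars HJ.
Square: 1.0407/2 → 0, 8.2400/1 → 8; chars 08.
Subsquare: 1.0407/0.0833333 → 12 → m, 0.2400/0.0416667 → 5 → f; chars mf.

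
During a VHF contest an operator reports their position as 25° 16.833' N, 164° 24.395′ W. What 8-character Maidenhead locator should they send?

Offset from 180°W / 90°S: lon 15.59342°, lat 115.28055°.
Field (20°×10°, letters A–R): lon ⌊15.59342/20⌋ = 0 → A; lat ⌊115.28055/10⌋ = 11 → L.
Square (2°×1°, digits 0–9): lon ⌊15.59342/2⌋ = 7; lat ⌊5.28055/1⌋ = 5.
Subsquare (5′×2.5′, letters a–x): lon ⌊1.59342/0.0833333⌋ = 19 → t; lat ⌊0.28055/0.0416667⌋ = 6 → g.
Extended square (30″×15″, digits 0–9): lon ⌊0.01008/0.00833333⌋ = 1; lat ⌊0.03055/0.00416667⌋ = 7.

AL75tg17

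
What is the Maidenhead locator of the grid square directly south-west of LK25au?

Longitude subsquare a = 0; −1 → -1, wraps to 23 = x, carry into square.
Longitude square 2; −1 → 1.
Latitude subsquare u = 20; −1 → 19 = t.

LK15xt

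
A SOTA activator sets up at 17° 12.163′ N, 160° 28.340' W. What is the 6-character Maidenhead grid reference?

Add 180° to longitude and 90° to latitude: 19.5277, 107.2027.
Field (20°×10°, letters A–R): 19.5277/20 → 0 → A, 107.2027/10 → 10 → K; chars AK.
Square (2°×1°, digits 0–9): 19.5277/2 → 9, 7.2027/1 → 7; chars 97.
Subsquare (5′×2.5′, letters a–x): 1.5277/0.0833333 → 18 → s, 0.2027/0.0416667 → 4 → e; chars se.

AK97se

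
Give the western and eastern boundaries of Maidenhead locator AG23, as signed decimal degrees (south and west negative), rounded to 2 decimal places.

Field A=0, G=6: +0·20° lon, +6·10° lat → SW at lon -180°, lat -30°.
Square 2, 3: +2·2° lon, +3·1° lat → SW at lon -176°, lat -27°.
Cell spans 2° lon × 1° lat.
west -176.00, east -174.00.

-176.00, -174.00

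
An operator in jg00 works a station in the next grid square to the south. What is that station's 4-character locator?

JF09

Latitude square 0; −1 → -1, wraps to 9, carry into field.
Latitude field G = 6; −1 → 5 = F.
The longitude characters are unchanged.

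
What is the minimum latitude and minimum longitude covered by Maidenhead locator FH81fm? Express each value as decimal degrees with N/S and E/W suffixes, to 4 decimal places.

18.5000° S, 63.5833° W

Field F=5, H=7: +5·20° lon, +7·10° lat → SW at lon -80°, lat -20°.
Square 8, 1: +8·2° lon, +1·1° lat → SW at lon -64°, lat -19°.
Subsquare f=5, m=12: +5·0.0833333° lon, +12·0.0416667° lat → SW at lon -63.5833°, lat -18.5°.
latitude 18.5000° S, longitude 63.5833° W.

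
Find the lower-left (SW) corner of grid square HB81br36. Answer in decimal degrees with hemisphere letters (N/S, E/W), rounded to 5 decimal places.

Field H=7, B=1: +7·20° lon, +1·10° lat → SW at lon -40°, lat -80°.
Square 8, 1: +8·2° lon, +1·1° lat → SW at lon -24°, lat -79°.
Subsquare b=1, r=17: +1·0.0833333° lon, +17·0.0416667° lat → SW at lon -23.9167°, lat -78.2917°.
Extended square 3, 6: +3·0.00833333° lon, +6·0.00416667° lat → SW at lon -23.8917°, lat -78.2667°.
latitude 78.26667° S, longitude 23.89167° W.

78.26667° S, 23.89167° W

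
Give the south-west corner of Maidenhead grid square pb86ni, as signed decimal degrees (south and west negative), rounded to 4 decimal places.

Field P=15, B=1: +15·20° lon, +1·10° lat → SW at lon 120°, lat -80°.
Square 8, 6: +8·2° lon, +6·1° lat → SW at lon 136°, lat -74°.
Subsquare n=13, i=8: +13·0.0833333° lon, +8·0.0416667° lat → SW at lon 137.083°, lat -73.6667°.
latitude -73.6667, longitude 137.0833.

-73.6667, 137.0833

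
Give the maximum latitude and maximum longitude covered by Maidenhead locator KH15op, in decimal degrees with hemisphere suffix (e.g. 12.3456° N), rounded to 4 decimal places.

14.3333° S, 23.2500° E

Field K=10, H=7: +10·20° lon, +7·10° lat → SW at lon 20°, lat -20°.
Square 1, 5: +1·2° lon, +5·1° lat → SW at lon 22°, lat -15°.
Subsquare o=14, p=15: +14·0.0833333° lon, +15·0.0416667° lat → SW at lon 23.1667°, lat -14.375°.
Cell spans 0.0833333° lon × 0.0416667° lat. NE corner is SW corner plus one full cell.
latitude 14.3333° S, longitude 23.2500° E.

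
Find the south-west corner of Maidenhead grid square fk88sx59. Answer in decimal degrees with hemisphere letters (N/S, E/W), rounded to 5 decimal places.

Field F=5, K=10: +5·20° lon, +10·10° lat → SW at lon -80°, lat 10°.
Square 8, 8: +8·2° lon, +8·1° lat → SW at lon -64°, lat 18°.
Subsquare s=18, x=23: +18·0.0833333° lon, +23·0.0416667° lat → SW at lon -62.5°, lat 18.9583°.
Extended square 5, 9: +5·0.00833333° lon, +9·0.00416667° lat → SW at lon -62.4583°, lat 18.9958°.
latitude 18.99583° N, longitude 62.45833° W.

18.99583° N, 62.45833° W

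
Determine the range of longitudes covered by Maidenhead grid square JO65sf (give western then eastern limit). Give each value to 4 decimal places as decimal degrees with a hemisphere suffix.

Field J=9, O=14: +9·20° lon, +14·10° lat → SW at lon 0°, lat 50°.
Square 6, 5: +6·2° lon, +5·1° lat → SW at lon 12°, lat 55°.
Subsquare s=18, f=5: +18·0.0833333° lon, +5·0.0416667° lat → SW at lon 13.5°, lat 55.2083°.
Cell spans 0.0833333° lon × 0.0416667° lat.
west 13.5000° E, east 13.5833° E.

13.5000° E, 13.5833° E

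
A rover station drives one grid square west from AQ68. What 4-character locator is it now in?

AQ58

Longitude square 6; −1 → 5.
The latitude characters are unchanged.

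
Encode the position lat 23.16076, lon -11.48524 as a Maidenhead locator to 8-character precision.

Offset from 180°W / 90°S: lon 168.51476°, lat 113.16076°.
Field: 168.51476/20 → 8 → I, 113.16076/10 → 11 → L; chars IL.
Square: 8.51476/2 → 4, 3.16076/1 → 3; chars 43.
Subsquare: 0.51476/0.0833333 → 6 → g, 0.16076/0.0416667 → 3 → d; chars gd.
Extended square: 0.01476/0.00833333 → 1, 0.03576/0.00416667 → 8; chars 18.

IL43gd18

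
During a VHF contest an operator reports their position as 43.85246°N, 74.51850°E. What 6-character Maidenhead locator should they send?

MN73gu

Shift to the Maidenhead origin (180°W, 90°S): lon 254.5185, lat 133.8525.
Field: 254.5185/20 → 12 → M, 133.8525/10 → 13 → N; chars MN.
Square: 14.5185/2 → 7, 3.8525/1 → 3; chars 73.
Subsquare: 0.5185/0.0833333 → 6 → g, 0.8525/0.0416667 → 20 → u; chars gu.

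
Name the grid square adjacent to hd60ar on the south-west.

Longitude subsquare a = 0; −1 → -1, wraps to 23 = x, carry into square.
Longitude square 6; −1 → 5.
Latitude subsquare r = 17; −1 → 16 = q.

HD50xq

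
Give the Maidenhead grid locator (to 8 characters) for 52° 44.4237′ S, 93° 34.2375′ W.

ED37fg12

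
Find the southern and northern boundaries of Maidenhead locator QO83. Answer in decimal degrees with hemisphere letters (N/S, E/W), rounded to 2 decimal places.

53.00° N, 54.00° N

Field Q=16, O=14: +16·20° lon, +14·10° lat → SW at lon 140°, lat 50°.
Square 8, 3: +8·2° lon, +3·1° lat → SW at lon 156°, lat 53°.
Cell spans 2° lon × 1° lat.
south 53.00° N, north 54.00° N.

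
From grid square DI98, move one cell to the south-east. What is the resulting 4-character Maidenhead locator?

EI07

Longitude square 9; +1 → 10, wraps to 0, carry into field.
Longitude field D = 3; +1 → 4 = E.
Latitude square 8; −1 → 7.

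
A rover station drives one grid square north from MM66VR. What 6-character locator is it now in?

MM66vs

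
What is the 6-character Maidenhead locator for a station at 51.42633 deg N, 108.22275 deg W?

DO51vk

Shift to the Maidenhead origin (180°W, 90°S): lon 71.7772, lat 141.4263.
Field (20°×10°, letters A–R): lon ⌊71.7772/20⌋ = 3 → D; lat ⌊141.4263/10⌋ = 14 → O.
Square (2°×1°, digits 0–9): lon ⌊11.7772/2⌋ = 5; lat ⌊1.4263/1⌋ = 1.
Subsquare (5′×2.5′, letters a–x): lon ⌊1.7772/0.0833333⌋ = 21 → v; lat ⌊0.4263/0.0416667⌋ = 10 → k.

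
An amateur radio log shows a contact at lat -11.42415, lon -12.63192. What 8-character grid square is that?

Offset from 180°W / 90°S: lon 167.36808°, lat 78.57585°.
Field (20°×10°, letters A–R): lon ⌊167.36808/20⌋ = 8 → I; lat ⌊78.57585/10⌋ = 7 → H.
Square (2°×1°, digits 0–9): lon ⌊7.36808/2⌋ = 3; lat ⌊8.57585/1⌋ = 8.
Subsquare (5′×2.5′, letters a–x): lon ⌊1.36808/0.0833333⌋ = 16 → q; lat ⌊0.57585/0.0416667⌋ = 13 → n.
Extended square (30″×15″, digits 0–9): lon ⌊0.03475/0.00833333⌋ = 4; lat ⌊0.03418/0.00416667⌋ = 8.

IH38qn48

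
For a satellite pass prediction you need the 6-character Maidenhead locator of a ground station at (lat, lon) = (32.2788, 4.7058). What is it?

JM22ig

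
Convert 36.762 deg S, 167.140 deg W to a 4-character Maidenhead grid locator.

Shift to the Maidenhead origin (180°W, 90°S): lon 12.86, lat 53.24.
Field: 12.86/20 → 0 → A, 53.24/10 → 5 → F; chars AF.
Square: 12.86/2 → 6, 3.24/1 → 3; chars 63.

AF63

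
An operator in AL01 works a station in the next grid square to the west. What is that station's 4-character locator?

RL91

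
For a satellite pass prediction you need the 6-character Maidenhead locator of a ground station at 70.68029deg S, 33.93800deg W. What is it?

HB39ah

Offset from 180°W / 90°S: lon 146.0620°, lat 19.3197°.
Field: lon ⌊146.0620/20⌋ = 7 → H; lat ⌊19.3197/10⌋ = 1 → B.
Square: lon ⌊6.0620/2⌋ = 3; lat ⌊9.3197/1⌋ = 9.
Subsquare: lon ⌊0.0620/0.0833333⌋ = 0 → a; lat ⌊0.3197/0.0416667⌋ = 7 → h.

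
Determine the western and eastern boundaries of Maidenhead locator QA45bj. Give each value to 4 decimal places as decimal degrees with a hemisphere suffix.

148.0833° E, 148.1667° E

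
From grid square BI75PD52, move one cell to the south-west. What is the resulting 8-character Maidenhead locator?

BI75pd41

Longitude extended square 5; −1 → 4.
Latitude extended square 2; −1 → 1.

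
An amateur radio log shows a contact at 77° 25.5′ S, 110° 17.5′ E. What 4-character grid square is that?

OB52

Offset from 180°W / 90°S: lon 290.29°, lat 12.58°.
Field: lon ⌊290.29/20⌋ = 14 → O; lat ⌊12.58/10⌋ = 1 → B.
Square: lon ⌊10.29/2⌋ = 5; lat ⌊2.58/1⌋ = 2.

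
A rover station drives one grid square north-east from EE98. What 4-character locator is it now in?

FE09

Longitude square 9; +1 → 10, wraps to 0, carry into field.
Longitude field E = 4; +1 → 5 = F.
Latitude square 8; +1 → 9.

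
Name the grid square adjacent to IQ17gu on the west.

IQ17fu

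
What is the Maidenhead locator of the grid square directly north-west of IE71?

IE62

Longitude square 7; −1 → 6.
Latitude square 1; +1 → 2.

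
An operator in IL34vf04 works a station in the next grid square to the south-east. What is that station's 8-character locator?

IL34vf13

Longitude extended square 0; +1 → 1.
Latitude extended square 4; −1 → 3.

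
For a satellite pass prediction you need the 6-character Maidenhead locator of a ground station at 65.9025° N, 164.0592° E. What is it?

RP25av

Shift to the Maidenhead origin (180°W, 90°S): lon 344.0592, lat 155.9025.
Field: lon ⌊344.0592/20⌋ = 17 → R; lat ⌊155.9025/10⌋ = 15 → P.
Square: lon ⌊4.0592/2⌋ = 2; lat ⌊5.9025/1⌋ = 5.
Subsquare: lon ⌊0.0592/0.0833333⌋ = 0 → a; lat ⌊0.9025/0.0416667⌋ = 21 → v.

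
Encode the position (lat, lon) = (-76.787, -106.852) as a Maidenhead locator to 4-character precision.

DB63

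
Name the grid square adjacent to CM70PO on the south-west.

CM70on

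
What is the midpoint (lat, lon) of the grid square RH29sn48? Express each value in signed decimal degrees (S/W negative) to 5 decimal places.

-10.42292, 165.53750

Field R=17, H=7: +17·20° lon, +7·10° lat → SW at lon 160°, lat -20°.
Square 2, 9: +2·2° lon, +9·1° lat → SW at lon 164°, lat -11°.
Subsquare s=18, n=13: +18·0.0833333° lon, +13·0.0416667° lat → SW at lon 165.5°, lat -10.4583°.
Extended square 4, 8: +4·0.00833333° lon, +8·0.00416667° lat → SW at lon 165.533°, lat -10.425°.
Cell spans 0.00833333° lon × 0.00416667° lat. Centre is SW corner plus half of each.
latitude -10.42292, longitude 165.53750.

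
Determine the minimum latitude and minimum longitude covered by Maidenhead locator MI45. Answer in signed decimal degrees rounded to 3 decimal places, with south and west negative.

Field M=12, I=8: +12·20° lon, +8·10° lat → SW at lon 60°, lat -10°.
Square 4, 5: +4·2° lon, +5·1° lat → SW at lon 68°, lat -5°.
latitude -5.000, longitude 68.000.

-5.000, 68.000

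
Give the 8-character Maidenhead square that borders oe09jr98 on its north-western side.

OE09jr89

Longitude extended square 9; −1 → 8.
Latitude extended square 8; +1 → 9.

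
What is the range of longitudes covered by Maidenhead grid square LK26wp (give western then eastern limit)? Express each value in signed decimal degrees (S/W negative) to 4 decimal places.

45.8333, 45.9167

Field L=11, K=10: +11·20° lon, +10·10° lat → SW at lon 40°, lat 10°.
Square 2, 6: +2·2° lon, +6·1° lat → SW at lon 44°, lat 16°.
Subsquare w=22, p=15: +22·0.0833333° lon, +15·0.0416667° lat → SW at lon 45.8333°, lat 16.625°.
Cell spans 0.0833333° lon × 0.0416667° lat.
west 45.8333, east 45.9167.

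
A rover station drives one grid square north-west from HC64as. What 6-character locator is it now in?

HC54xt

Longitude subsquare a = 0; −1 → -1, wraps to 23 = x, carry into square.
Longitude square 6; −1 → 5.
Latitude subsquare s = 18; +1 → 19 = t.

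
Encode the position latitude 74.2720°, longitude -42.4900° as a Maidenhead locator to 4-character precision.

GQ84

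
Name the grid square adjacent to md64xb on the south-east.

Longitude subsquare x = 23; +1 → 24, wraps to 0 = a, carry into square.
Longitude square 6; +1 → 7.
Latitude subsquare b = 1; −1 → 0 = a.

MD74aa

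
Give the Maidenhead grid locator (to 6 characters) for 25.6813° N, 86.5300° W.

EL65rq

Offset from 180°W / 90°S: lon 93.4700°, lat 115.6813°.
Field: 93.4700/20 → 4 → E, 115.6813/10 → 11 → L; chars EL.
Square: 13.4700/2 → 6, 5.6813/1 → 5; chars 65.
Subsquare: 1.4700/0.0833333 → 17 → r, 0.6813/0.0416667 → 16 → q; chars rq.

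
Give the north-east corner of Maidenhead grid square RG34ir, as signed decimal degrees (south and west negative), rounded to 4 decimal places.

-25.2500, 166.7500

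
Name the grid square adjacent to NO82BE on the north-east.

NO82cf

Longitude subsquare b = 1; +1 → 2 = c.
Latitude subsquare e = 4; +1 → 5 = f.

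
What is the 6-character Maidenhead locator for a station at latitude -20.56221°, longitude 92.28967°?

NG69dk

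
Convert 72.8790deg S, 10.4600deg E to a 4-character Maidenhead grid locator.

Shift to the Maidenhead origin (180°W, 90°S): lon 190.46, lat 17.12.
Field (20°×10°, letters A–R): lon ⌊190.46/20⌋ = 9 → J; lat ⌊17.12/10⌋ = 1 → B.
Square (2°×1°, digits 0–9): lon ⌊10.46/2⌋ = 5; lat ⌊7.12/1⌋ = 7.

JB57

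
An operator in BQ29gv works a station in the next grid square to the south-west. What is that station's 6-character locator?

BQ29fu

Longitude subsquare g = 6; −1 → 5 = f.
Latitude subsquare v = 21; −1 → 20 = u.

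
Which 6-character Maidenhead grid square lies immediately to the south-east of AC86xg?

AC96af

Longitude subsquare x = 23; +1 → 24, wraps to 0 = a, carry into square.
Longitude square 8; +1 → 9.
Latitude subsquare g = 6; −1 → 5 = f.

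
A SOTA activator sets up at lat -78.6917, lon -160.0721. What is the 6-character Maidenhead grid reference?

AB91xh

Offset from 180°W / 90°S: lon 19.9279°, lat 11.3083°.
Field (20°×10°, letters A–R): lon ⌊19.9279/20⌋ = 0 → A; lat ⌊11.3083/10⌋ = 1 → B.
Square (2°×1°, digits 0–9): lon ⌊19.9279/2⌋ = 9; lat ⌊1.3083/1⌋ = 1.
Subsquare (5′×2.5′, letters a–x): lon ⌊1.9279/0.0833333⌋ = 23 → x; lat ⌊0.3083/0.0416667⌋ = 7 → h.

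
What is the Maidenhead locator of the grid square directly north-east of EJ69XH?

EJ79ai

Longitude subsquare x = 23; +1 → 24, wraps to 0 = a, carry into square.
Longitude square 6; +1 → 7.
Latitude subsquare h = 7; +1 → 8 = i.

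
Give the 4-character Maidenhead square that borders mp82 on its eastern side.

MP92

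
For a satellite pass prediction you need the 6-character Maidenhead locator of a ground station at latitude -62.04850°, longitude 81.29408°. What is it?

NC07pw

Shift to the Maidenhead origin (180°W, 90°S): lon 261.2941, lat 27.9515.
Field: 261.2941/20 → 13 → N, 27.9515/10 → 2 → C; chars NC.
Square: 1.2941/2 → 0, 7.9515/1 → 7; chars 07.
Subsquare: 1.2941/0.0833333 → 15 → p, 0.9515/0.0416667 → 22 → w; chars pw.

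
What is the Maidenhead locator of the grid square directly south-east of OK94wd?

OK94xc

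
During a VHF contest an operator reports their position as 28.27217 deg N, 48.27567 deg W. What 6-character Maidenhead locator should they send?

GL58ug

Offset from 180°W / 90°S: lon 131.7243°, lat 118.2722°.
Field (20°×10°, letters A–R): lon ⌊131.7243/20⌋ = 6 → G; lat ⌊118.2722/10⌋ = 11 → L.
Square (2°×1°, digits 0–9): lon ⌊11.7243/2⌋ = 5; lat ⌊8.2722/1⌋ = 8.
Subsquare (5′×2.5′, letters a–x): lon ⌊1.7243/0.0833333⌋ = 20 → u; lat ⌊0.2722/0.0416667⌋ = 6 → g.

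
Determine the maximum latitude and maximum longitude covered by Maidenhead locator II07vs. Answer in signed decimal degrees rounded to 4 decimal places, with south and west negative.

Field I=8, I=8: +8·20° lon, +8·10° lat → SW at lon -20°, lat -10°.
Square 0, 7: +0·2° lon, +7·1° lat → SW at lon -20°, lat -3°.
Subsquare v=21, s=18: +21·0.0833333° lon, +18·0.0416667° lat → SW at lon -18.25°, lat -2.25°.
Cell spans 0.0833333° lon × 0.0416667° lat. NE corner is SW corner plus one full cell.
latitude -2.2083, longitude -18.1667.

-2.2083, -18.1667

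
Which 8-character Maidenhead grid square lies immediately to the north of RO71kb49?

RO71kc40

Latitude extended square 9; +1 → 10, wraps to 0, carry into subsquare.
Latitude subsquare b = 1; +1 → 2 = c.
The longitude characters are unchanged.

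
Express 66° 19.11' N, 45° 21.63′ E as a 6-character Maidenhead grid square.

Offset from 180°W / 90°S: lon 225.3605°, lat 156.3185°.
Field (20°×10°, letters A–R): 225.3605/20 → 11 → L, 156.3185/10 → 15 → P; chars LP.
Square (2°×1°, digits 0–9): 5.3605/2 → 2, 6.3185/1 → 6; chars 26.
Subsquare (5′×2.5′, letters a–x): 1.3605/0.0833333 → 16 → q, 0.3185/0.0416667 → 7 → h; chars qh.

LP26qh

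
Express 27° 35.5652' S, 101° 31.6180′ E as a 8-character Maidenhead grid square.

OG02sj37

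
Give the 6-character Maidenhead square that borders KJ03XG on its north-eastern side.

KJ13ah

Longitude subsquare x = 23; +1 → 24, wraps to 0 = a, carry into square.
Longitude square 0; +1 → 1.
Latitude subsquare g = 6; +1 → 7 = h.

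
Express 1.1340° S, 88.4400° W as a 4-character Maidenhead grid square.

Offset from 180°W / 90°S: lon 91.56°, lat 88.87°.
Field: lon ⌊91.56/20⌋ = 4 → E; lat ⌊88.87/10⌋ = 8 → I.
Square: lon ⌊11.56/2⌋ = 5; lat ⌊8.87/1⌋ = 8.

EI58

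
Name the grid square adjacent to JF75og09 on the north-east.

JF75oh10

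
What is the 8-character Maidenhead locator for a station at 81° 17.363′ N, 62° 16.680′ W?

FR81ug69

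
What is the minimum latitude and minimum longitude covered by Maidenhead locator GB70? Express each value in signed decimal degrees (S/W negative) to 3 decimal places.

-80.000, -46.000

Field G=6, B=1: +6·20° lon, +1·10° lat → SW at lon -60°, lat -80°.
Square 7, 0: +7·2° lon, +0·1° lat → SW at lon -46°, lat -80°.
latitude -80.000, longitude -46.000.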